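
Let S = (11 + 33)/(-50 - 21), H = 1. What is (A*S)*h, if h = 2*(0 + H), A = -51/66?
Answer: 68/71 ≈ 0.95775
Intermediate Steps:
A = -17/22 (A = -51*1/66 = -17/22 ≈ -0.77273)
h = 2 (h = 2*(0 + 1) = 2*1 = 2)
S = -44/71 (S = 44/(-71) = 44*(-1/71) = -44/71 ≈ -0.61972)
(A*S)*h = -17/22*(-44/71)*2 = (34/71)*2 = 68/71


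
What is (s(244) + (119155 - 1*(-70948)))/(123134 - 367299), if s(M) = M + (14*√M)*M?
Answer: -190347/244165 - 6832*√61/244165 ≈ -0.99812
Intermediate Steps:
s(M) = M + 14*M^(3/2)
(s(244) + (119155 - 1*(-70948)))/(123134 - 367299) = ((244 + 14*244^(3/2)) + (119155 - 1*(-70948)))/(123134 - 367299) = ((244 + 14*(488*√61)) + (119155 + 70948))/(-244165) = ((244 + 6832*√61) + 190103)*(-1/244165) = (190347 + 6832*√61)*(-1/244165) = -190347/244165 - 6832*√61/244165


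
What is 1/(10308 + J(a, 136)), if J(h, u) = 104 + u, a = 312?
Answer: 1/10548 ≈ 9.4805e-5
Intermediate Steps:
1/(10308 + J(a, 136)) = 1/(10308 + (104 + 136)) = 1/(10308 + 240) = 1/10548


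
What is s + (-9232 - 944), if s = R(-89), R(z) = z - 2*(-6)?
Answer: -10253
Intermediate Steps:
R(z) = 12 + z (R(z) = z + 12 = 12 + z)
s = -77 (s = 12 - 89 = -77)
s + (-9232 - 944) = -77 + (-9232 - 944) = -77 - 10176 = -10253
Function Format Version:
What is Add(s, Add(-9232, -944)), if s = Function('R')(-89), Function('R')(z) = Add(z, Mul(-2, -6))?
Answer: -10253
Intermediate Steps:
Function('R')(z) = Add(12, z) (Function('R')(z) = Add(z, 12) = Add(12, z))
s = -77 (s = Add(12, -89) = -77)
Add(s, Add(-9232, -944)) = Add(-77, Add(-9232, -944)) = Add(-77, -10176) = -10253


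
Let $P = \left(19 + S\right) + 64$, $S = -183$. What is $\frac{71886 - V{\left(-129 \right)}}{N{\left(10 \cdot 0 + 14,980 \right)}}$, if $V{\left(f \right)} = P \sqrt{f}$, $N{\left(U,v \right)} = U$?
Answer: $\frac{35943}{7} + \frac{50 i \sqrt{129}}{7} \approx 5134.7 + 81.127 i$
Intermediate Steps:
$P = -100$ ($P = \left(19 - 183\right) + 64 = -164 + 64 = -100$)
$V{\left(f \right)} = - 100 \sqrt{f}$
$\frac{71886 - V{\left(-129 \right)}}{N{\left(10 \cdot 0 + 14,980 \right)}} = \frac{71886 - - 100 \sqrt{-129}}{10 \cdot 0 + 14} = \frac{71886 - - 100 i \sqrt{129}}{0 + 14} = \frac{71886 - - 100 i \sqrt{129}}{14} = \left(71886 + 100 i \sqrt{129}\right) \frac{1}{14} = \frac{35943}{7} + \frac{50 i \sqrt{129}}{7}$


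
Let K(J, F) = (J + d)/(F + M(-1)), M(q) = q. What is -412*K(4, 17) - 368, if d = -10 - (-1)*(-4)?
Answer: -221/2 ≈ -110.50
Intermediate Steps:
d = -14 (d = -10 - 1*4 = -10 - 4 = -14)
K(J, F) = (-14 + J)/(-1 + F) (K(J, F) = (J - 14)/(F - 1) = (-14 + J)/(-1 + F))
-412*K(4, 17) - 368 = -412*(-14 + 4)/(-1 + 17) - 368 = -412*(-10)/16 - 368 = -103*(-10)/4 - 368 = -412*(-5/8) - 368 = 515/2 - 368 = -221/2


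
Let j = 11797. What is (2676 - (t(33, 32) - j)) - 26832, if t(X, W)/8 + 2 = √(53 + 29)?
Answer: -12343 - 8*√82 ≈ -12415.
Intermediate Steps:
t(X, W) = -16 + 8*√82 (t(X, W) = -16 + 8*√(53 + 29) = -16 + 8*√82)
(2676 - (t(33, 32) - j)) - 26832 = (2676 - ((-16 + 8*√82) - 1*11797)) - 26832 = (2676 - ((-16 + 8*√82) - 11797)) - 26832 = (2676 - (-11813 + 8*√82)) - 26832 = (2676 + (11813 - 8*√82)) - 26832 = (14489 - 8*√82) - 26832 = -12343 - 8*√82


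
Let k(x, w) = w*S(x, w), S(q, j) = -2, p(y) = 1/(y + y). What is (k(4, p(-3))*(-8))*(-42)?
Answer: 112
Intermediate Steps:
p(y) = 1/(2*y)
k(x, w) = -2*w (k(x, w) = w*(-2) = -2*w)
(k(4, p(-3))*(-8))*(-42) = (-1/(-3)*(-8))*(-42) = (-(-1)/3*(-8))*(-42) = (-2*(-⅙)*(-8))*(-42) = ((⅓)*(-8))*(-42) = -8/3*(-42) = 112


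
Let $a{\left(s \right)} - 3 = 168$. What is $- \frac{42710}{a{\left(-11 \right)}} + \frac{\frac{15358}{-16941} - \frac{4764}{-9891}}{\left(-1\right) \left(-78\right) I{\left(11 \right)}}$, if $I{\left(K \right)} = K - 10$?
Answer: $- \frac{3445861961747}{13796055819} \approx -249.77$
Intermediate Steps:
$I{\left(K \right)} = -10 + K$ ($I{\left(K \right)} = K - 10 = -10 + K$)
$a{\left(s \right)} = 171$ ($a{\left(s \right)} = 3 + 168 = 171$)
$- \frac{42710}{a{\left(-11 \right)}} + \frac{\frac{15358}{-16941} - \frac{4764}{-9891}}{\left(-1\right) \left(-78\right) I{\left(11 \right)}} = - \frac{42710}{171} + \frac{\frac{15358}{-16941} - \frac{4764}{-9891}}{\left(-1\right) \left(-78\right) \left(-10 + 11\right)} = \left(-42710\right) \frac{1}{171} + \frac{15358 \left(- \frac{1}{16941}\right) - - \frac{1588}{3297}}{78 \cdot 1} = - \frac{42710}{171} + \frac{- \frac{15358}{16941} + \frac{1588}{3297}}{78} = - \frac{42710}{171} - \frac{1318501}{242036067} = - \frac{3445861961747}{13796055819}$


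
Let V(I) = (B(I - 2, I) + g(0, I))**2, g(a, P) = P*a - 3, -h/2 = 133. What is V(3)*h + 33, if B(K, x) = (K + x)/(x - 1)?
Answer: -233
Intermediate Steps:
h = -266 (h = -2*133 = -266)
B(K, x) = (K + x)/(-1 + x)
g(a, P) = -3 + P*a
V(I) = (-3 + (-2 + 2*I)/(-1 + I))**2 (V(I) = (((I - 2) + I)/(-1 + I) + (-3 + I*0))**2 = (((-2 + I) + I)/(-1 + I) + (-3 + 0))**2 = ((-2 + 2*I)/(-1 + I) - 3)**2 = (-3 + (-2 + 2*I)/(-1 + I))**2)
V(3)*h + 33 = 1*(-266) + 33 = -266 + 33 = -233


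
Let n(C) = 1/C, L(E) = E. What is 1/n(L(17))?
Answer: 17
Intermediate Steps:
1/n(L(17)) = 1/(1/17) = 17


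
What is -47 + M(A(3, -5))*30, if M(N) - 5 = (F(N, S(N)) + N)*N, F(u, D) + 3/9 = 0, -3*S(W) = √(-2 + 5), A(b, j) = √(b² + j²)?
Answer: 1123 - 10*√34 ≈ 1064.7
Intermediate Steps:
S(W) = -√3/3 (S(W) = -√(-2 + 5)/3 = -√3/3)
F(u, D) = -⅓ (F(u, D) = -⅓ + 0 = -⅓)
M(N) = 5 + N*(-⅓ + N) (M(N) = 5 + (-⅓ + N)*N = 5 + N*(-⅓ + N))
-47 + M(A(3, -5))*30 = -47 + (5 + (√(3² + (-5)²))² - √(3² + (-5)²)/3)*30 = -47 + (5 + (√(9 + 25))² - √(9 + 25)/3)*30 = -47 + (5 + (√34)² - √34/3)*30 = -47 + (5 + 34 - √34/3)*30 = -47 + (39 - √34/3)*30 = -47 + (1170 - 10*√34) = 1123 - 10*√34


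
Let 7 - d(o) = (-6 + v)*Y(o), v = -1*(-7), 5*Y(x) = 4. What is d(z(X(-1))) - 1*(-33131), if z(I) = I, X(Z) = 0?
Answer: 165686/5 ≈ 33137.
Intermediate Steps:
Y(x) = ⅘ (Y(x) = (⅕)*4 = ⅘)
v = 7
d(o) = 31/5 (d(o) = 7 - (-6 + 7)*4/5 = 7 - 4/5 = 7 - 1*⅘ = 7 - ⅘ = 31/5)
d(z(X(-1))) - 1*(-33131) = 31/5 - 1*(-33131) = 31/5 + 33131 = 165686/5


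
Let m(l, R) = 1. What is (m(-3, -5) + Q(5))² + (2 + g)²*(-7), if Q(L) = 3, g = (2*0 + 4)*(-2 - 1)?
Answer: -684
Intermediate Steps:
g = -12 (g = (0 + 4)*(-3) = 4*(-3) = -12)
(m(-3, -5) + Q(5))² + (2 + g)²*(-7) = (1 + 3)² + (2 - 12)²*(-7) = 4² + (-10)²*(-7) = 16 + 100*(-7) = 16 - 700 = -684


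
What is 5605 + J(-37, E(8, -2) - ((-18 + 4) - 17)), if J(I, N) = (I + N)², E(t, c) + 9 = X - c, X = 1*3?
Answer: 5705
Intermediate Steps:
X = 3
E(t, c) = -6 - c (E(t, c) = -9 + (3 - c) = -6 - c)
5605 + J(-37, E(8, -2) - ((-18 + 4) - 17)) = 5605 + (-37 + ((-6 - 1*(-2)) - ((-18 + 4) - 17)))² = 5605 + (-37 + ((-6 + 2) - (-14 - 17)))² = 5605 + (-37 + (-4 - 1*(-31)))² = 5605 + (-37 + (-4 + 31))² = 5605 + (-37 + 27)² = 5605 + (-10)² = 5605 + 100 = 5705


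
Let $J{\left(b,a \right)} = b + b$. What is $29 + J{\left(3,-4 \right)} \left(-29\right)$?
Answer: $-145$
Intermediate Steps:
$J{\left(b,a \right)} = 2 b$
$29 + J{\left(3,-4 \right)} \left(-29\right) = 29 + 2 \cdot 3 \left(-29\right) = 29 + 6 \left(-29\right) = 29 - 174 = -145$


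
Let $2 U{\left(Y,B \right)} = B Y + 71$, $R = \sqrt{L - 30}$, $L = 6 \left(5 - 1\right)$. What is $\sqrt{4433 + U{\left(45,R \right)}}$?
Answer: $\frac{3 \sqrt{1986 + 10 i \sqrt{6}}}{2} \approx 66.848 + 0.41223 i$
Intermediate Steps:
$L = 24$ ($L = 6 \cdot 4 = 24$)
$R = i \sqrt{6}$ ($R = \sqrt{24 - 30} = \sqrt{-6} = i \sqrt{6} \approx 2.4495 i$)
$U{\left(Y,B \right)} = \frac{71}{2} + \frac{B Y}{2}$ ($U{\left(Y,B \right)} = \frac{B Y + 71}{2} = \frac{71 + B Y}{2} = \frac{71}{2} + \frac{B Y}{2}$)
$\sqrt{4433 + U{\left(45,R \right)}} = \sqrt{4433 + \left(\frac{71}{2} + \frac{1}{2} i \sqrt{6} \cdot 45\right)} = \sqrt{4433 + \left(\frac{71}{2} + \frac{45 i \sqrt{6}}{2}\right)} = \sqrt{\frac{8937}{2} + \frac{45 i \sqrt{6}}{2}}$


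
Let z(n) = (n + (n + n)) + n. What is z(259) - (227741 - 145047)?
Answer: -81658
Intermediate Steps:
z(n) = 4*n (z(n) = (n + 2*n) + n = 3*n + n = 4*n)
z(259) - (227741 - 145047) = 4*259 - (227741 - 145047) = 1036 - 1*82694 = 1036 - 82694 = -81658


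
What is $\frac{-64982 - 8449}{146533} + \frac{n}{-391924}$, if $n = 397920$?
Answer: $- \frac{21771945651}{14357449873} \approx -1.5164$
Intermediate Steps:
$\frac{-64982 - 8449}{146533} + \frac{n}{-391924} = \frac{-64982 - 8449}{146533} + \frac{397920}{-391924} = \left(-73431\right) \frac{1}{146533} + 397920 \left(- \frac{1}{391924}\right) = - \frac{73431}{146533} - \frac{99480}{97981} = - \frac{21771945651}{14357449873}$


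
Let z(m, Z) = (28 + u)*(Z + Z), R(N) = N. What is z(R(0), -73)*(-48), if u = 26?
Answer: 378432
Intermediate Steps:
z(m, Z) = 108*Z (z(m, Z) = (28 + 26)*(Z + Z) = 54*(2*Z) = 108*Z)
z(R(0), -73)*(-48) = (108*(-73))*(-48) = -7884*(-48) = 378432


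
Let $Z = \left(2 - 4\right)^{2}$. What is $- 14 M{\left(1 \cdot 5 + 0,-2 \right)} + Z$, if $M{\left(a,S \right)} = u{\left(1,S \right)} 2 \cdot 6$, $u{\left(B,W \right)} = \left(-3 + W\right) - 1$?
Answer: $1012$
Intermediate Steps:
$u{\left(B,W \right)} = -4 + W$
$Z = 4$ ($Z = \left(-2\right)^{2} = 4$)
$M{\left(a,S \right)} = -48 + 12 S$ ($M{\left(a,S \right)} = \left(-4 + S\right) 2 \cdot 6 = \left(-8 + 2 S\right) 6 = -48 + 12 S$)
$- 14 M{\left(1 \cdot 5 + 0,-2 \right)} + Z = - 14 \left(-48 + 12 \left(-2\right)\right) + 4 = - 14 \left(-48 - 24\right) + 4 = \left(-14\right) \left(-72\right) + 4 = 1008 + 4 = 1012$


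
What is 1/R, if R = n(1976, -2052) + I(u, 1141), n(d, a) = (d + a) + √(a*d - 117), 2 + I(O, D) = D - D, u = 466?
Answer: -2/104127 - I*√450541/1353651 ≈ -1.9207e-5 - 0.00049586*I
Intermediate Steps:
I(O, D) = -2 (I(O, D) = -2 + (D - D) = -2 + 0 = -2)
n(d, a) = a + d + √(-117 + a*d) (n(d, a) = (a + d) + √(-117 + a*d) = a + d + √(-117 + a*d))
R = -78 + 3*I*√450541 (R = (-2052 + 1976 + √(-117 - 2052*1976)) - 2 = (-2052 + 1976 + √(-117 - 4054752)) - 2 = (-2052 + 1976 + √(-4054869)) - 2 = (-2052 + 1976 + 3*I*√450541) - 2 = (-76 + 3*I*√450541) - 2 = -78 + 3*I*√450541 ≈ -78.0 + 2013.7*I)
1/R = 1/(-78 + 3*I*√450541)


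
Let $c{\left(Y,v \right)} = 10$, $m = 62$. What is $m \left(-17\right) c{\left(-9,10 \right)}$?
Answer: $-10540$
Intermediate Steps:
$m \left(-17\right) c{\left(-9,10 \right)} = 62 \left(-17\right) 10 = \left(-1054\right) 10 = -10540$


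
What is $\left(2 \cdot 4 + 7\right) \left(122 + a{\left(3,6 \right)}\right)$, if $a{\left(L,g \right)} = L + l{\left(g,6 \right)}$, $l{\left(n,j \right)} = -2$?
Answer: $1845$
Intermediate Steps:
$a{\left(L,g \right)} = -2 + L$ ($a{\left(L,g \right)} = L - 2 = -2 + L$)
$\left(2 \cdot 4 + 7\right) \left(122 + a{\left(3,6 \right)}\right) = \left(2 \cdot 4 + 7\right) \left(122 + \left(-2 + 3\right)\right) = \left(8 + 7\right) \left(122 + 1\right) = 15 \cdot 123 = 1845$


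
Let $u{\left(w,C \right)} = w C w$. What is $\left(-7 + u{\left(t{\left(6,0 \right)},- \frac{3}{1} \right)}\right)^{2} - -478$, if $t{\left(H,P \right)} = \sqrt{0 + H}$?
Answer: $1103$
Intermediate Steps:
$t{\left(H,P \right)} = \sqrt{H}$
$u{\left(w,C \right)} = C w^{2}$ ($u{\left(w,C \right)} = C w w = C w^{2}$)
$\left(-7 + u{\left(t{\left(6,0 \right)},- \frac{3}{1} \right)}\right)^{2} - -478 = \left(-7 + - \frac{3}{1} \left(\sqrt{6}\right)^{2}\right)^{2} - -478 = \left(-7 + \left(-3\right) 1 \cdot 6\right)^{2} + 478 = \left(-7 - 18\right)^{2} + 478 = \left(-25\right)^{2} + 478 = 625 + 478 = 1103$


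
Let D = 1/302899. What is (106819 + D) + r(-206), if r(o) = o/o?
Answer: 32355671181/302899 ≈ 1.0682e+5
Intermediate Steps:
D = 1/302899 ≈ 3.3014e-6
r(o) = 1
(106819 + D) + r(-206) = (106819 + 1/302899) + 1 = 32355368282/302899 + 1 = 32355671181/302899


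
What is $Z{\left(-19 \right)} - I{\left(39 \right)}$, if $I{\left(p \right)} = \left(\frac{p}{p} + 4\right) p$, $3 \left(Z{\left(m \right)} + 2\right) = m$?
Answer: $- \frac{610}{3} \approx -203.33$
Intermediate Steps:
$Z{\left(m \right)} = -2 + \frac{m}{3}$
$I{\left(p \right)} = 5 p$ ($I{\left(p \right)} = \left(1 + 4\right) p = 5 p$)
$Z{\left(-19 \right)} - I{\left(39 \right)} = \left(-2 + \frac{1}{3} \left(-19\right)\right) - 5 \cdot 39 = \left(-2 - \frac{19}{3}\right) - 195 = - \frac{25}{3} - 195 = - \frac{610}{3}$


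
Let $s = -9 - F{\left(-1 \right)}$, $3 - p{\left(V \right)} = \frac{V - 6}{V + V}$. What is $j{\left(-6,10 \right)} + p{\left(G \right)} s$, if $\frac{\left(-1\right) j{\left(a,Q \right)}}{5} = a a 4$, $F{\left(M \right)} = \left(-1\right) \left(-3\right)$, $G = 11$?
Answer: $- \frac{8286}{11} \approx -753.27$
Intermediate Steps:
$F{\left(M \right)} = 3$
$p{\left(V \right)} = 3 - \frac{-6 + V}{2 V}$ ($p{\left(V \right)} = 3 - \frac{V - 6}{V + V} = 3 - \frac{-6 + V}{2 V}$)
$j{\left(a,Q \right)} = - 20 a^{2}$ ($j{\left(a,Q \right)} = - 5 a a 4 = - 5 a^{2} \cdot 4 = - 5 \cdot 4 a^{2} = - 20 a^{2}$)
$s = -12$ ($s = -9 - 3 = -12$)
$j{\left(-6,10 \right)} + p{\left(G \right)} s = - 20 \left(-6\right)^{2} + \left(\frac{5}{2} + \frac{3}{11}\right) \left(-12\right) = \left(-20\right) 36 + \left(\frac{5}{2} + 3 \cdot \frac{1}{11}\right) \left(-12\right) = -720 + \left(\frac{5}{2} + \frac{3}{11}\right) \left(-12\right) = -720 + \frac{61}{22} \left(-12\right) = -720 - \frac{366}{11} = - \frac{8286}{11}$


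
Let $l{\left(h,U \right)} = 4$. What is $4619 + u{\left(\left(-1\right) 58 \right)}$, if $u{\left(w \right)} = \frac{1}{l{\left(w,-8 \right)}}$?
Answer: $\frac{18477}{4} \approx 4619.3$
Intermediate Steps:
$u{\left(w \right)} = \frac{1}{4}$
$4619 + u{\left(\left(-1\right) 58 \right)} = 4619 + \frac{1}{4} = \frac{18477}{4}$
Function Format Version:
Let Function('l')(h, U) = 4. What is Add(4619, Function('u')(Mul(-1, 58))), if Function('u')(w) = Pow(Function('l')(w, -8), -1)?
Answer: Rational(18477, 4) ≈ 4619.3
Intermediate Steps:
Function('u')(w) = Rational(1, 4) (Function('u')(w) = Pow(4, -1) = Rational(1, 4))
Add(4619, Function('u')(Mul(-1, 58))) = Add(4619, Rational(1, 4)) = Rational(18477, 4)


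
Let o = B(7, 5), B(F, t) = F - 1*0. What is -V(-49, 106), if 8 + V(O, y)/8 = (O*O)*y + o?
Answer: -2036040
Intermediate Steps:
B(F, t) = F (B(F, t) = F + 0 = F)
o = 7
V(O, y) = -8 + 8*y*O² (V(O, y) = -64 + 8*((O*O)*y + 7) = -64 + 8*(O²*y + 7) = -64 + 8*(y*O² + 7) = -64 + 8*(7 + y*O²) = -64 + (56 + 8*y*O²) = -8 + 8*y*O²)
-V(-49, 106) = -(-8 + 8*106*(-49)²) = -(-8 + 8*106*2401) = -(-8 + 2036048) = -1*2036040 = -2036040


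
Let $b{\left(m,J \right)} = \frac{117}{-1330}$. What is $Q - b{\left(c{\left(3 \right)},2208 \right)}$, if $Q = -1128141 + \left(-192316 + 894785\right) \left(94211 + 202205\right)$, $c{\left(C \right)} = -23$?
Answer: $\frac{276935157540907}{1330} \approx 2.0822 \cdot 10^{11}$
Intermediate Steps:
$b{\left(m,J \right)} = - \frac{117}{1330}$ ($b{\left(m,J \right)} = 117 \left(- \frac{1}{1330}\right) = - \frac{117}{1330}$)
$Q = 208221922963$ ($Q = -1128141 + 702469 \cdot 296416 = -1128141 + 208223051104 = 208221922963$)
$Q - b{\left(c{\left(3 \right)},2208 \right)} = 208221922963 - - \frac{117}{1330} = 208221922963 + \frac{117}{1330} = \frac{276935157540907}{1330}$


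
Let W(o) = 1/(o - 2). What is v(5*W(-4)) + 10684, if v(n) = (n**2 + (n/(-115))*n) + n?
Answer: 737186/69 ≈ 10684.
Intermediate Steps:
W(o) = 1/(-2 + o)
v(n) = n + 114*n**2/115 (v(n) = (n**2 + (n*(-1/115))*n) + n = (n**2 + (-n/115)*n) + n = (n**2 - n**2/115) + n = 114*n**2/115 + n = n + 114*n**2/115)
v(5*W(-4)) + 10684 = (5/(-2 - 4))*(115 + 114*(5/(-2 - 4)))/115 + 10684 = (5/(-6))*(115 + 114*(5/(-6)))/115 + 10684 = (5*(-1/6))*(115 + 114*(5*(-1/6)))/115 + 10684 = (1/115)*(-5/6)*(115 + 114*(-5/6)) + 10684 = (1/115)*(-5/6)*(115 - 95) + 10684 = (1/115)*(-5/6)*20 + 10684 = -10/69 + 10684 = 737186/69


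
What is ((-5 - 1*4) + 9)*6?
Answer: 0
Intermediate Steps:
((-5 - 1*4) + 9)*6 = ((-5 - 4) + 9)*6 = (-9 + 9)*6 = 0*6 = 0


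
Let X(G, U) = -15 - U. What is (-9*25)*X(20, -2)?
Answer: 2925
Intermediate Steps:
(-9*25)*X(20, -2) = (-9*25)*(-15 - 1*(-2)) = -225*(-15 + 2) = -225*(-13) = 2925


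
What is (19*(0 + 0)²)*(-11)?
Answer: 0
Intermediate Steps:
(19*(0 + 0)²)*(-11) = (19*0²)*(-11) = (19*0)*(-11) = 0*(-11) = 0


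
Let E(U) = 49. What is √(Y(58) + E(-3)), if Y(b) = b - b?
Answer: 7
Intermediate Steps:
Y(b) = 0
√(Y(58) + E(-3)) = √(0 + 49) = √49 = 7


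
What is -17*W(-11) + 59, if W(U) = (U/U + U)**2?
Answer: -1641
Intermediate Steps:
W(U) = (1 + U)**2
-17*W(-11) + 59 = -17*(1 - 11)**2 + 59 = -17*(-10)**2 + 59 = -17*100 + 59 = -1700 + 59 = -1641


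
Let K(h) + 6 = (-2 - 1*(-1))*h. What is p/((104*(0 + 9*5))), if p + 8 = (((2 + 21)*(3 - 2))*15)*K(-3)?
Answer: -1043/4680 ≈ -0.22286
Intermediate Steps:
K(h) = -6 - h (K(h) = -6 + (-2 - 1*(-1))*h = -6 + (-2 + 1)*h = -6 - h)
p = -1043 (p = -8 + (((2 + 21)*(3 - 2))*15)*(-6 - 1*(-3)) = -8 + ((23*1)*15)*(-6 + 3) = -8 + (23*15)*(-3) = -8 + 345*(-3) = -8 - 1035 = -1043)
p/((104*(0 + 9*5))) = -1043*1/(104*(0 + 9*5)) = -1043*1/(104*(0 + 45)) = -1043/(104*45) = -1043/4680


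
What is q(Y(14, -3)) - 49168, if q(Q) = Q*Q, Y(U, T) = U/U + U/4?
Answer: -196591/4 ≈ -49148.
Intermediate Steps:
Y(U, T) = 1 + U/4 (Y(U, T) = 1 + U*(1/4) = 1 + U/4)
q(Q) = Q**2
q(Y(14, -3)) - 49168 = (1 + (1/4)*14)**2 - 49168 = (1 + 7/2)**2 - 49168 = (9/2)**2 - 49168 = 81/4 - 49168 = -196591/4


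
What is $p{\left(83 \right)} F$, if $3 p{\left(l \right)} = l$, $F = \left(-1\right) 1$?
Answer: $- \frac{83}{3} \approx -27.667$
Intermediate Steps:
$F = -1$
$p{\left(l \right)} = \frac{l}{3}$
$p{\left(83 \right)} F = \frac{1}{3} \cdot 83 \left(-1\right) = \frac{83}{3} \left(-1\right) = - \frac{83}{3}$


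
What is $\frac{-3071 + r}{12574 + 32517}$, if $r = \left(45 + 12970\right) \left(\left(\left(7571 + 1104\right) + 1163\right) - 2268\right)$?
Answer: $\frac{98520479}{45091} \approx 2184.9$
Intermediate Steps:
$r = 98523550$ ($r = 13015 \left(\left(8675 + 1163\right) - 2268\right) = 13015 \left(9838 - 2268\right) = 13015 \cdot 7570 = 98523550$)
$\frac{-3071 + r}{12574 + 32517} = \frac{-3071 + 98523550}{12574 + 32517} = \frac{98520479}{45091}$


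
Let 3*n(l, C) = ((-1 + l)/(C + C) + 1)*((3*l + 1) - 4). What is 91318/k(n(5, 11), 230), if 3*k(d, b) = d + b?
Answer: 1506747/1291 ≈ 1167.1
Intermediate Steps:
n(l, C) = (1 + (-1 + l)/(2*C))*(-3 + 3*l)/3 (n(l, C) = (((-1 + l)/(C + C) + 1)*((3*l + 1) - 4))/3 = (((-1 + l)/((2*C)) + 1)*((1 + 3*l) - 4))/3 = (((-1 + l)*(1/(2*C)) + 1)*(-3 + 3*l))/3 = (((-1 + l)/(2*C) + 1)*(-3 + 3*l))/3 = ((1 + (-1 + l)/(2*C))*(-3 + 3*l))/3 = (1 + (-1 + l)/(2*C))*(-3 + 3*l)/3)
k(d, b) = b/3 + d/3 (k(d, b) = (d + b)/3 = (b + d)/3 = b/3 + d/3)
91318/k(n(5, 11), 230) = 91318/((⅓)*230 + ((½ + (½)*5² - 1*5 + 11*(-1 + 5))/11)/3) = 91318/(230/3 + ((½ + (½)*25 - 5 + 11*4)/11)/3) = 91318/(230/3 + ((½ + 25/2 - 5 + 44)/11)/3) = 91318/(230/3 + ((1/11)*52)/3) = 91318/(230/3 + (⅓)*(52/11)) = 91318/(230/3 + 52/33) = 91318/(2582/33) = 91318*(33/2582) = 1506747/1291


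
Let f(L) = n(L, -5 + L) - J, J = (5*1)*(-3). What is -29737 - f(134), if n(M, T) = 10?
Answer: -29762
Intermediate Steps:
J = -15 (J = 5*(-3) = -15)
f(L) = 25 (f(L) = 10 - 1*(-15) = 10 + 15 = 25)
-29737 - f(134) = -29737 - 1*25 = -29737 - 25 = -29762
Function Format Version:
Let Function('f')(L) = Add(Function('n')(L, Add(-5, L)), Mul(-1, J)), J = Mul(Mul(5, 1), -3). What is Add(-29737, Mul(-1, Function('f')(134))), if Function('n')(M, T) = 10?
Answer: -29762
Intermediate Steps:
J = -15 (J = Mul(5, -3) = -15)
Function('f')(L) = 25 (Function('f')(L) = Add(10, Mul(-1, -15)) = Add(10, 15) = 25)
Add(-29737, Mul(-1, Function('f')(134))) = Add(-29737, Mul(-1, 25)) = Add(-29737, -25) = -29762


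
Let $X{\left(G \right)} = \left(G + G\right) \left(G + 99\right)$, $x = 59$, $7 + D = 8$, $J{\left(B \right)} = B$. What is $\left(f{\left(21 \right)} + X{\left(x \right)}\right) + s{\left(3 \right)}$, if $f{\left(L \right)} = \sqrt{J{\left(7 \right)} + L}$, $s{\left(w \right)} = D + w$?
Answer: $18648 + 2 \sqrt{7} \approx 18653.0$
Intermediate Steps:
$D = 1$ ($D = -7 + 8 = 1$)
$s{\left(w \right)} = 1 + w$
$f{\left(L \right)} = \sqrt{7 + L}$
$X{\left(G \right)} = 2 G \left(99 + G\right)$
$\left(f{\left(21 \right)} + X{\left(x \right)}\right) + s{\left(3 \right)} = \left(\sqrt{7 + 21} + 2 \cdot 59 \left(99 + 59\right)\right) + \left(1 + 3\right) = \left(\sqrt{28} + 2 \cdot 59 \cdot 158\right) + 4 = \left(2 \sqrt{7} + 18644\right) + 4 = \left(18644 + 2 \sqrt{7}\right) + 4 = 18648 + 2 \sqrt{7}$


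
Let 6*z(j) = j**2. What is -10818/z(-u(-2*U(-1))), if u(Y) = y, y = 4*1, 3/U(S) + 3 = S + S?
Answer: -16227/4 ≈ -4056.8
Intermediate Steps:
U(S) = 3/(-3 + 2*S) (U(S) = 3/(-3 + (S + S)) = 3/(-3 + 2*S))
y = 4
u(Y) = 4
z(j) = j**2/6
-10818/z(-u(-2*U(-1))) = -10818/((-1*4)**2/6) = -10818/((1/6)*(-4)**2) = -10818/((1/6)*16) = -10818/8/3 = -10818*3/8 = -16227/4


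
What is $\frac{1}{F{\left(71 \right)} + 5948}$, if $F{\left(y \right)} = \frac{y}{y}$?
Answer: $\frac{1}{5949} \approx 0.0001681$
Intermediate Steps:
$F{\left(y \right)} = 1$
$\frac{1}{F{\left(71 \right)} + 5948} = \frac{1}{1 + 5948} = \frac{1}{5949}$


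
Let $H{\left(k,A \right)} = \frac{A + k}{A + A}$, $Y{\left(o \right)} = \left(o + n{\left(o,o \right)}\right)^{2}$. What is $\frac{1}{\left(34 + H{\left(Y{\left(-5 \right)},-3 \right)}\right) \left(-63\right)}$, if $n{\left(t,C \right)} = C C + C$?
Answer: $\frac{1}{189} \approx 0.005291$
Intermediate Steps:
$n{\left(t,C \right)} = C + C^{2}$ ($n{\left(t,C \right)} = C^{2} + C = C + C^{2}$)
$Y{\left(o \right)} = \left(o + o \left(1 + o\right)\right)^{2}$
$H{\left(k,A \right)} = \frac{A + k}{2 A}$
$\frac{1}{\left(34 + H{\left(Y{\left(-5 \right)},-3 \right)}\right) \left(-63\right)} = \frac{1}{\left(34 + \frac{-3 + \left(-5\right)^{2} \left(2 - 5\right)^{2}}{2 \left(-3\right)}\right) \left(-63\right)} = \frac{1}{\left(34 + \frac{1}{2} \left(- \frac{1}{3}\right) \left(-3 + 25 \left(-3\right)^{2}\right)\right) \left(-63\right)} = \frac{1}{\left(34 + \frac{1}{2} \left(- \frac{1}{3}\right) \left(-3 + 25 \cdot 9\right)\right) \left(-63\right)} = \frac{1}{\left(34 + \frac{1}{2} \left(- \frac{1}{3}\right) \left(-3 + 225\right)\right) \left(-63\right)} = \frac{1}{\left(34 + \frac{1}{2} \left(- \frac{1}{3}\right) 222\right) \left(-63\right)} = \frac{1}{\left(34 - 37\right) \left(-63\right)} = \frac{1}{\left(-3\right) \left(-63\right)} = \frac{1}{189}$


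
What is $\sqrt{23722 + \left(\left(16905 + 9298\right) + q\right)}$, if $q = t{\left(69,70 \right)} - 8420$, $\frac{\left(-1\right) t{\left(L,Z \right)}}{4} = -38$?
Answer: $\sqrt{41657} \approx 204.1$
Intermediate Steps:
$t{\left(L,Z \right)} = 152$ ($t{\left(L,Z \right)} = \left(-4\right) \left(-38\right) = 152$)
$q = -8268$ ($q = 152 - 8420 = -8268$)
$\sqrt{23722 + \left(\left(16905 + 9298\right) + q\right)} = \sqrt{23722 + \left(\left(16905 + 9298\right) - 8268\right)} = \sqrt{23722 + \left(26203 - 8268\right)} = \sqrt{23722 + 17935} = \sqrt{41657}$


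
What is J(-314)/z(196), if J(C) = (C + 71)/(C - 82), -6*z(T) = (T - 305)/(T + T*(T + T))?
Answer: 3119634/1199 ≈ 2601.9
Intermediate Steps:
z(T) = -(-305 + T)/(6*(T + 2*T²)) (z(T) = -(T - 305)/(6*(T + T*(T + T))) = -(-305 + T)/(6*(T + T*(2*T))) = -(-305 + T)/(6*(T + 2*T²)))
J(C) = (71 + C)/(-82 + C)
J(-314)/z(196) = ((71 - 314)/(-82 - 314))/(((⅙)*(305 - 1*196)/(196*(1 + 2*196)))) = (-243/(-396))/(((⅙)*(1/196)*(305 - 196)/(1 + 392))) = (-1/396*(-243))/(((⅙)*(1/196)*109/393)) = 27/(44*(((⅙)*(1/196)*(1/393)*109))) = 27/(44*(109/462168)) = (27/44)*(462168/109) = 3119634/1199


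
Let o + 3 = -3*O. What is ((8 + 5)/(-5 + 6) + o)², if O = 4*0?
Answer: 100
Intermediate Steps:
O = 0
o = -3 (o = -3 - 3*0 = -3 + 0 = -3)
((8 + 5)/(-5 + 6) + o)² = ((8 + 5)/(-5 + 6) - 3)² = (13/1 - 3)² = (13*1 - 3)² = (13 - 3)² = 10² = 100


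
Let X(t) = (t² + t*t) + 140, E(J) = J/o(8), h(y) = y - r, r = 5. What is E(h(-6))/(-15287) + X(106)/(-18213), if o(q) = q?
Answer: -2765156809/2227377048 ≈ -1.2414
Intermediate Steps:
h(y) = -5 + y (h(y) = y - 1*5 = y - 5 = -5 + y)
E(J) = J/8
X(t) = 140 + 2*t² (X(t) = (t² + t²) + 140 = 2*t² + 140 = 140 + 2*t²)
E(h(-6))/(-15287) + X(106)/(-18213) = ((-5 - 6)/8)/(-15287) + (140 + 2*106²)/(-18213) = ((⅛)*(-11))*(-1/15287) + (140 + 2*11236)*(-1/18213) = -11/8*(-1/15287) + (140 + 22472)*(-1/18213) = 11/122296 + 22612*(-1/18213) = 11/122296 - 22612/18213 = -2765156809/2227377048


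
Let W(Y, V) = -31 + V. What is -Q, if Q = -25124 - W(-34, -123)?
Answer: 24970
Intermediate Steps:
Q = -24970 (Q = -25124 - (-31 - 123) = -25124 - 1*(-154) = -25124 + 154 = -24970)
-Q = -1*(-24970) = 24970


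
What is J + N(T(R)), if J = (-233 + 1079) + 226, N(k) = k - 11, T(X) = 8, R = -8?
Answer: 1069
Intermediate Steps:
N(k) = -11 + k
J = 1072 (J = 846 + 226 = 1072)
J + N(T(R)) = 1072 + (-11 + 8) = 1072 - 3 = 1069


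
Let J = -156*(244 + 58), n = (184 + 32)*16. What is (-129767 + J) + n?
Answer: -173423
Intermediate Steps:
n = 3456 (n = 216*16 = 3456)
J = -47112 (J = -156*302 = -47112)
(-129767 + J) + n = (-129767 - 47112) + 3456 = -176879 + 3456 = -173423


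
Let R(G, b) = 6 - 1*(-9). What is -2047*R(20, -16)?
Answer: -30705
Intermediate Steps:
R(G, b) = 15 (R(G, b) = 6 + 9 = 15)
-2047*R(20, -16) = -2047*15 = -30705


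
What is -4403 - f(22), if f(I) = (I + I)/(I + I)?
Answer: -4404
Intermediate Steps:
f(I) = 1 (f(I) = (2*I)/((2*I)) = (2*I)*(1/(2*I)) = 1)
-4403 - f(22) = -4403 - 1*1 = -4403 - 1 = -4404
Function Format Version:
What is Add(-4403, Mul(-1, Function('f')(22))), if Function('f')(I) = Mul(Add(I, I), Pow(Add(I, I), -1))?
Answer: -4404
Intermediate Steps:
Function('f')(I) = 1 (Function('f')(I) = Mul(Mul(2, I), Pow(Mul(2, I), -1)) = Mul(Mul(2, I), Mul(Rational(1, 2), Pow(I, -1))) = 1)
Add(-4403, Mul(-1, Function('f')(22))) = Add(-4403, Mul(-1, 1)) = Add(-4403, -1) = -4404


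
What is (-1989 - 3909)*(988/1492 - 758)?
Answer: 1666108326/373 ≈ 4.4668e+6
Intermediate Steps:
(-1989 - 3909)*(988/1492 - 758) = -5898*(988*(1/1492) - 758) = -5898*(247/373 - 758) = -5898*(-282487/373) = 1666108326/373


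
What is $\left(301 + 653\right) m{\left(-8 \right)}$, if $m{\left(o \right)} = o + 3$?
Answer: $-4770$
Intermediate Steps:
$m{\left(o \right)} = 3 + o$
$\left(301 + 653\right) m{\left(-8 \right)} = \left(301 + 653\right) \left(3 - 8\right) = 954 \left(-5\right) = -4770$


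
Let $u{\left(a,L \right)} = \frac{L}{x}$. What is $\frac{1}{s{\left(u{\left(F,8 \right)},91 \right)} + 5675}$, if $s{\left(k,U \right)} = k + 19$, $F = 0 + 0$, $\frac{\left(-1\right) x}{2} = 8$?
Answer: $\frac{2}{11387} \approx 0.00017564$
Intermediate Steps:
$x = -16$ ($x = \left(-2\right) 8 = -16$)
$F = 0$
$u{\left(a,L \right)} = - \frac{L}{16}$ ($u{\left(a,L \right)} = \frac{L}{-16} = L \left(- \frac{1}{16}\right) = - \frac{L}{16}$)
$s{\left(k,U \right)} = 19 + k$
$\frac{1}{s{\left(u{\left(F,8 \right)},91 \right)} + 5675} = \frac{1}{\left(19 - \frac{1}{2}\right) + 5675} = \frac{1}{\frac{37}{2} + 5675} = \frac{1}{\frac{11387}{2}} = \frac{2}{11387}$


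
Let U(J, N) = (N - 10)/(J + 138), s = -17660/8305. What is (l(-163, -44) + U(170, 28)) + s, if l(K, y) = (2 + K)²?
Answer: 602718845/23254 ≈ 25919.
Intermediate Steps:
s = -3532/1661 (s = -17660*1/8305 = -3532/1661 ≈ -2.1264)
U(J, N) = (-10 + N)/(138 + J)
(l(-163, -44) + U(170, 28)) + s = ((2 - 163)² + (-10 + 28)/(138 + 170)) - 3532/1661 = ((-161)² + 18/308) - 3532/1661 = (25921 + (1/308)*18) - 3532/1661 = (25921 + 9/154) - 3532/1661 = 3991843/154 - 3532/1661 = 602718845/23254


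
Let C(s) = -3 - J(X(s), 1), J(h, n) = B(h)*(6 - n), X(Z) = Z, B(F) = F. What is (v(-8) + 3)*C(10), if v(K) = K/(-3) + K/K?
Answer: -1060/3 ≈ -353.33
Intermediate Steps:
v(K) = 1 - K/3 (v(K) = K*(-⅓) + 1 = -K/3 + 1 = 1 - K/3)
J(h, n) = h*(6 - n)
C(s) = -3 - 5*s (C(s) = -3 - s*(6 - 1*1) = -3 - s*(6 - 1) = -3 - s*5 = -3 - 5*s)
(v(-8) + 3)*C(10) = ((1 - ⅓*(-8)) + 3)*(-3 - 5*10) = ((1 + 8/3) + 3)*(-3 - 50) = (11/3 + 3)*(-53) = (20/3)*(-53) = -1060/3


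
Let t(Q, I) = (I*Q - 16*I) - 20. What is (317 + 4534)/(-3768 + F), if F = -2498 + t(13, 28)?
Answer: -99/130 ≈ -0.76154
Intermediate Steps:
t(Q, I) = -20 - 16*I + I*Q (t(Q, I) = (-16*I + I*Q) - 20 = -20 - 16*I + I*Q)
F = -2602 (F = -2498 + (-20 - 16*28 + 28*13) = -2498 + (-20 - 448 + 364) = -2498 - 104 = -2602)
(317 + 4534)/(-3768 + F) = (317 + 4534)/(-3768 - 2602) = 4851/(-6370) = 4851*(-1/6370) = -99/130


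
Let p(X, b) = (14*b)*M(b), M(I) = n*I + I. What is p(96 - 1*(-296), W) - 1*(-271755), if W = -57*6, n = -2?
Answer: -1365741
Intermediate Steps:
M(I) = -I (M(I) = -2*I + I = -I)
W = -342
p(X, b) = -14*b² (p(X, b) = (14*b)*(-b) = -14*b²)
p(96 - 1*(-296), W) - 1*(-271755) = -14*(-342)² - 1*(-271755) = -14*116964 + 271755 = -1637496 + 271755 = -1365741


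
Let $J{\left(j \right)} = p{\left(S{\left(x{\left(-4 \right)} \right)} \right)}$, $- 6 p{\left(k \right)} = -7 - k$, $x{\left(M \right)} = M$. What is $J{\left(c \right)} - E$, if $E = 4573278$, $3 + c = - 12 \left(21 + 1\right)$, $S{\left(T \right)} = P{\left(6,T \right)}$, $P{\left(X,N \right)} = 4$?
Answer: $- \frac{27439657}{6} \approx -4.5733 \cdot 10^{6}$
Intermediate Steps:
$S{\left(T \right)} = 4$
$p{\left(k \right)} = \frac{7}{6} + \frac{k}{6}$ ($p{\left(k \right)} = - \frac{-7 - k}{6} = \frac{7}{6} + \frac{k}{6}$)
$c = -267$ ($c = -3 - 12 \left(21 + 1\right) = -3 - 264 = -267$)
$J{\left(j \right)} = \frac{11}{6}$ ($J{\left(j \right)} = \frac{7}{6} + \frac{1}{6} \cdot 4 = \frac{7}{6} + \frac{2}{3} = \frac{11}{6}$)
$J{\left(c \right)} - E = \frac{11}{6} - 4573278 = - \frac{27439657}{6}$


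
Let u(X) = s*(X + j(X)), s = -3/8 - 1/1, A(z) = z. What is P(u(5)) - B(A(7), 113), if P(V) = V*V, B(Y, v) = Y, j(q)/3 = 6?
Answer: 63561/64 ≈ 993.14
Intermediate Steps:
j(q) = 18 (j(q) = 3*6 = 18)
s = -11/8 (s = -3*1/8 - 1*1 = -3/8 - 1 = -11/8 ≈ -1.3750)
u(X) = -99/4 - 11*X/8 (u(X) = -11*(X + 18)/8 = -11*(18 + X)/8 = -99/4 - 11*X/8)
P(V) = V**2
P(u(5)) - B(A(7), 113) = (-99/4 - 11/8*5)**2 - 1*7 = (-99/4 - 55/8)**2 - 7 = (-253/8)**2 - 7 = 64009/64 - 7 = 63561/64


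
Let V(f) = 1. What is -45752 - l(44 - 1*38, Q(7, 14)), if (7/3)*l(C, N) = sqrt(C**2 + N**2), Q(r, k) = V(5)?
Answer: -45752 - 3*sqrt(37)/7 ≈ -45755.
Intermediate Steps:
Q(r, k) = 1
l(C, N) = 3*sqrt(C**2 + N**2)/7
-45752 - l(44 - 1*38, Q(7, 14)) = -45752 - 3*sqrt((44 - 1*38)**2 + 1**2)/7 = -45752 - 3*sqrt((44 - 38)**2 + 1)/7 = -45752 - 3*sqrt(6**2 + 1)/7 = -45752 - 3*sqrt(36 + 1)/7 = -45752 - 3*sqrt(37)/7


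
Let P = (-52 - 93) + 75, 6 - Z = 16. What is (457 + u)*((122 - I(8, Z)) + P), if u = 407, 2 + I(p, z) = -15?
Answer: 59616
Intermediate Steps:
Z = -10 (Z = 6 - 1*16 = 6 - 16 = -10)
I(p, z) = -17 (I(p, z) = -2 - 15 = -17)
P = -70 (P = -145 + 75 = -70)
(457 + u)*((122 - I(8, Z)) + P) = (457 + 407)*((122 - 1*(-17)) - 70) = 864*((122 + 17) - 70) = 864*(139 - 70) = 864*69 = 59616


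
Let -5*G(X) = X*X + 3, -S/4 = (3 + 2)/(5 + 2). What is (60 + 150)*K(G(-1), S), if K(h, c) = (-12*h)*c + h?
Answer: -5928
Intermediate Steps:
S = -20/7 (S = -4*(3 + 2)/(5 + 2) = -20/7 ≈ -2.8571)
G(X) = -3/5 - X**2/5 (G(X) = -(X*X + 3)/5 = -(X**2 + 3)/5 = -(3 + X**2)/5 = -3/5 - X**2/5)
K(h, c) = h - 12*c*h (K(h, c) = -12*c*h + h = h - 12*c*h)
(60 + 150)*K(G(-1), S) = (60 + 150)*((-3/5 - 1/5*(-1)**2)*(1 - 12*(-20/7))) = 210*((-3/5 - 1/5*1)*(1 + 240/7)) = 210*((-3/5 - 1/5)*(247/7)) = 210*(-4/5*247/7) = 210*(-988/35) = -5928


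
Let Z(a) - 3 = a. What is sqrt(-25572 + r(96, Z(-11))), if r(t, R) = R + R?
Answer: 2*I*sqrt(6397) ≈ 159.96*I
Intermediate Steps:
Z(a) = 3 + a
r(t, R) = 2*R
sqrt(-25572 + r(96, Z(-11))) = sqrt(-25572 + 2*(3 - 11)) = sqrt(-25572 + 2*(-8)) = sqrt(-25572 - 16) = sqrt(-25588) = 2*I*sqrt(6397)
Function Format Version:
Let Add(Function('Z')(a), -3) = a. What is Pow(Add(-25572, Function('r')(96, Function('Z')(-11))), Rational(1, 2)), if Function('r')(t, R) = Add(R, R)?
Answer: Mul(2, I, Pow(6397, Rational(1, 2))) ≈ Mul(159.96, I)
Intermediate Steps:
Function('Z')(a) = Add(3, a)
Function('r')(t, R) = Mul(2, R)
Pow(Add(-25572, Function('r')(96, Function('Z')(-11))), Rational(1, 2)) = Pow(Add(-25572, Mul(2, Add(3, -11))), Rational(1, 2)) = Pow(Add(-25572, Mul(2, -8)), Rational(1, 2)) = Pow(Add(-25572, -16), Rational(1, 2)) = Pow(-25588, Rational(1, 2)) = Mul(2, I, Pow(6397, Rational(1, 2)))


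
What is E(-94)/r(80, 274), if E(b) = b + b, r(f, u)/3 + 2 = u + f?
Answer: -47/264 ≈ -0.17803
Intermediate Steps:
r(f, u) = -6 + 3*f + 3*u (r(f, u) = -6 + 3*(u + f) = -6 + 3*(f + u) = -6 + (3*f + 3*u) = -6 + 3*f + 3*u)
E(b) = 2*b
E(-94)/r(80, 274) = (2*(-94))/(-6 + 3*80 + 3*274) = -188/(-6 + 240 + 822) = -188/1056 = -188*1/1056 = -47/264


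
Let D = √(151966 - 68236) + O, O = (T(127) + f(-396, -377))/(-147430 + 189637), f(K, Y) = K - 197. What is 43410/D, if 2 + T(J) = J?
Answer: 15879117540/2762207495699 + 1432072465835*√83730/2762207495699 ≈ 150.03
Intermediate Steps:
f(K, Y) = -197 + K
T(J) = -2 + J
O = -156/14069 (O = ((-2 + 127) + (-197 - 396))/(-147430 + 189637) = (125 - 593)/42207 = -468*1/42207 = -156/14069 ≈ -0.011088)
D = -156/14069 + √83730 (D = √(151966 - 68236) - 156/14069 = √83730 - 156/14069 = -156/14069 + √83730 ≈ 289.35)
43410/D = 43410/(-156/14069 + √83730)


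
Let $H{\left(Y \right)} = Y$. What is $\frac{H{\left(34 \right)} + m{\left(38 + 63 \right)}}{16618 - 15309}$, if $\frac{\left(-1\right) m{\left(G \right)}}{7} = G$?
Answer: $- \frac{673}{1309} \approx -0.51413$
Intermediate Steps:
$m{\left(G \right)} = - 7 G$
$\frac{H{\left(34 \right)} + m{\left(38 + 63 \right)}}{16618 - 15309} = \frac{34 - 7 \left(38 + 63\right)}{16618 - 15309} = \frac{34 - 707}{1309} = \left(34 - 707\right) \frac{1}{1309} = \left(-673\right) \frac{1}{1309} = - \frac{673}{1309}$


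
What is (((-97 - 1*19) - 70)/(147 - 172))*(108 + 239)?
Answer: 64542/25 ≈ 2581.7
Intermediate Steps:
(((-97 - 1*19) - 70)/(147 - 172))*(108 + 239) = (((-97 - 19) - 70)/(-25))*347 = ((-116 - 70)*(-1/25))*347 = -186*(-1/25)*347 = (186/25)*347 = 64542/25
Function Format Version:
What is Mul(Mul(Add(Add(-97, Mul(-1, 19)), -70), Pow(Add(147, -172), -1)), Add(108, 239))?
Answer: Rational(64542, 25) ≈ 2581.7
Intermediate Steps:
Mul(Mul(Add(Add(-97, Mul(-1, 19)), -70), Pow(Add(147, -172), -1)), Add(108, 239)) = Mul(Mul(Add(Add(-97, -19), -70), Pow(-25, -1)), 347) = Mul(Mul(Add(-116, -70), Rational(-1, 25)), 347) = Mul(Mul(-186, Rational(-1, 25)), 347) = Mul(Rational(186, 25), 347) = Rational(64542, 25)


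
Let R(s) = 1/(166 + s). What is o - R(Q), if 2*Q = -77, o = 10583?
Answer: 2698663/255 ≈ 10583.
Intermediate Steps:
Q = -77/2 (Q = (½)*(-77) = -77/2 ≈ -38.500)
o - R(Q) = 10583 - 1/(166 - 77/2) = 10583 - 1/255/2 = 10583 - 1*2/255 = 10583 - 2/255 = 2698663/255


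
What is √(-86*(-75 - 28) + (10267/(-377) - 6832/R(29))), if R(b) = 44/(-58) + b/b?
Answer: I*√2767711193/377 ≈ 139.55*I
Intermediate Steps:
R(b) = 7/29 (R(b) = 44*(-1/58) + 1 = -22/29 + 1 = 7/29)
√(-86*(-75 - 28) + (10267/(-377) - 6832/R(29))) = √(-86*(-75 - 28) + (10267/(-377) - 6832/7/29)) = √(-86*(-103) + (10267*(-1/377) - 6832*29/7)) = √(8858 + (-10267/377 - 28304)) = √(8858 - 10680875/377) = √(-7341409/377) = I*√2767711193/377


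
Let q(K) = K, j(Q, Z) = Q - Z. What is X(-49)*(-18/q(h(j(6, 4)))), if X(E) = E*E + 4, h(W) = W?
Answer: -21645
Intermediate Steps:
X(E) = 4 + E² (X(E) = E² + 4 = 4 + E²)
X(-49)*(-18/q(h(j(6, 4)))) = (4 + (-49)²)*(-18/(6 - 1*4)) = (4 + 2401)*(-18/(6 - 4)) = 2405*(-18/2) = 2405*(-18*½) = 2405*(-9) = -21645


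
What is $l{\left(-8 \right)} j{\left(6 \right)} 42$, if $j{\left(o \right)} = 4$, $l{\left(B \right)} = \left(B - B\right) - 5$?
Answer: $-840$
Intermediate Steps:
$l{\left(B \right)} = -5$ ($l{\left(B \right)} = 0 - 5 = -5$)
$l{\left(-8 \right)} j{\left(6 \right)} 42 = \left(-5\right) 4 \cdot 42 = \left(-20\right) 42 = -840$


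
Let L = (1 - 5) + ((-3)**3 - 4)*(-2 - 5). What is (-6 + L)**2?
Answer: 42849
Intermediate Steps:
L = 213 (L = -4 + (-27 - 4)*(-7) = -4 - 31*(-7) = -4 + 217 = 213)
(-6 + L)**2 = (-6 + 213)**2 = 207**2 = 42849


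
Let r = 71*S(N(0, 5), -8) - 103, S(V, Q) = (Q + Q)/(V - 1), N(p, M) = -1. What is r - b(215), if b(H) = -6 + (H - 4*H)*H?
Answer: 139146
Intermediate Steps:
b(H) = -6 - 3*H² (b(H) = -6 + (-3*H)*H = -6 - 3*H²)
S(V, Q) = 2*Q/(-1 + V) (S(V, Q) = (2*Q)/(-1 + V) = 2*Q/(-1 + V))
r = 465 (r = 71*(2*(-8)/(-1 - 1)) - 103 = 71*(2*(-8)/(-2)) - 103 = 71*(2*(-8)*(-½)) - 103 = 71*8 - 103 = 568 - 103 = 465)
r - b(215) = 465 - (-6 - 3*215²) = 465 - (-6 - 3*46225) = 465 - (-6 - 138675) = 465 - 1*(-138681) = 465 + 138681 = 139146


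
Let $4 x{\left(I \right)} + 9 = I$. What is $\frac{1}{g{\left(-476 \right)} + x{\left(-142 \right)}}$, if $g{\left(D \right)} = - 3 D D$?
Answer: $- \frac{4}{2719063} \approx -1.4711 \cdot 10^{-6}$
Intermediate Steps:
$x{\left(I \right)} = - \frac{9}{4} + \frac{I}{4}$
$g{\left(D \right)} = - 3 D^{2}$
$\frac{1}{g{\left(-476 \right)} + x{\left(-142 \right)}} = \frac{1}{- 3 \left(-476\right)^{2} + \left(- \frac{9}{4} + \frac{1}{4} \left(-142\right)\right)} = \frac{1}{\left(-3\right) 226576 - \frac{151}{4}} = \frac{1}{-679728 - \frac{151}{4}} = \frac{1}{- \frac{2719063}{4}} = - \frac{4}{2719063}$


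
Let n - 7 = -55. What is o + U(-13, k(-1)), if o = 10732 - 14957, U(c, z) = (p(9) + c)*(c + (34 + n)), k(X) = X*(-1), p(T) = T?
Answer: -4117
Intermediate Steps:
n = -48 (n = 7 - 55 = -48)
k(X) = -X
U(c, z) = (-14 + c)*(9 + c) (U(c, z) = (9 + c)*(c + (34 - 48)) = (9 + c)*(c - 14) = (9 + c)*(-14 + c) = (-14 + c)*(9 + c))
o = -4225
o + U(-13, k(-1)) = -4225 + (-126 + (-13)**2 - 5*(-13)) = -4225 + (-126 + 169 + 65) = -4225 + 108 = -4117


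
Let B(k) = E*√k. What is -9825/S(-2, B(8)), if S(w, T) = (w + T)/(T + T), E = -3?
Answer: -353700/17 + 58950*√2/17 ≈ -15902.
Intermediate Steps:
B(k) = -3*√k
S(w, T) = (T + w)/(2*T) (S(w, T) = (T + w)/((2*T)) = (T + w)*(1/(2*T)) = (T + w)/(2*T))
-9825/S(-2, B(8)) = -9825*(-12*√2/(-6*√2 - 2)) = -9825*(-12*√2/(-2 - 6*√2)) = -(-117900)*√2/(-2 - 6*√2) = 117900*√2/(-2 - 6*√2)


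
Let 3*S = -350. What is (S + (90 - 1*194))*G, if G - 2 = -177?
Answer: 115850/3 ≈ 38617.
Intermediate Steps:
S = -350/3 (S = (1/3)*(-350) = -350/3 ≈ -116.67)
G = -175 (G = 2 - 177 = -175)
(S + (90 - 1*194))*G = (-350/3 + (90 - 1*194))*(-175) = (-350/3 + (90 - 194))*(-175) = (-350/3 - 104)*(-175) = -662/3*(-175) = 115850/3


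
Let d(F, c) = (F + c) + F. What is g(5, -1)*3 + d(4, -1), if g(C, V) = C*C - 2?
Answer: 76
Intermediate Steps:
g(C, V) = -2 + C² (g(C, V) = C² - 2 = -2 + C²)
d(F, c) = c + 2*F
g(5, -1)*3 + d(4, -1) = (-2 + 5²)*3 + (-1 + 2*4) = (-2 + 25)*3 + (-1 + 8) = 23*3 + 7 = 69 + 7 = 76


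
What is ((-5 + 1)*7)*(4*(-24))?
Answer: 2688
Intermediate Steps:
((-5 + 1)*7)*(4*(-24)) = -4*7*(-96) = -28*(-96) = 2688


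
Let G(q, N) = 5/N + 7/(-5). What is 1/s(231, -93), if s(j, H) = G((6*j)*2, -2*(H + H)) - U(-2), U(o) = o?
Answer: 1860/1141 ≈ 1.6301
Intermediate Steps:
G(q, N) = -7/5 + 5/N (G(q, N) = 5/N + 7*(-⅕) = 5/N - 7/5 = -7/5 + 5/N)
s(j, H) = ⅗ - 5/(4*H) (s(j, H) = (-7/5 + 5/((-2*(H + H)))) - 1*(-2) = (-7/5 + 5/((-4*H))) + 2 = (-7/5 + 5*(-1/(4*H))) + 2 = (-7/5 - 5/(4*H)) + 2 = ⅗ - 5/(4*H))
1/s(231, -93) = 1/((1/20)*(-25 + 12*(-93))/(-93)) = 1/((1/20)*(-1/93)*(-25 - 1116)) = 1/((1/20)*(-1/93)*(-1141)) = 1/(1141/1860) = 1860/1141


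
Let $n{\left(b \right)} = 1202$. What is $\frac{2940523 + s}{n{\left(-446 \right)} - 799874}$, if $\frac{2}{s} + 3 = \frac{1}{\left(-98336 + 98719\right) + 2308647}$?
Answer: $- \frac{20369259909487}{5532472025808} \approx -3.6818$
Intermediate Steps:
$s = - \frac{4618060}{6927089}$ ($s = \frac{2}{-3 + \frac{1}{\left(-98336 + 98719\right) + 2308647}} = \frac{2}{-3 + \frac{1}{383 + 2308647}} = \frac{2}{-3 + \frac{1}{2309030}} = \frac{2}{- \frac{6927089}{2309030}} = 2 \left(- \frac{2309030}{6927089}\right) = - \frac{4618060}{6927089} \approx -0.66667$)
$\frac{2940523 + s}{n{\left(-446 \right)} - 799874} = \frac{2940523 - \frac{4618060}{6927089}}{1202 - 799874} = \frac{20369259909487}{6927089 \left(-798672\right)} = \frac{20369259909487}{6927089} \left(- \frac{1}{798672}\right) = - \frac{20369259909487}{5532472025808}$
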